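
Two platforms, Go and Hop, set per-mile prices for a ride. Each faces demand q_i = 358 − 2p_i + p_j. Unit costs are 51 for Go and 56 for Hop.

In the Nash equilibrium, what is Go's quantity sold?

Go's profit: π = (p_{Go} − 51)(358 − 2p_{Go} + p_{Hop}).
∂π/∂p_{Go} = 460 − 4p_{Go} + p_{Hop} = 0 ⇒ p_{Go} = 115 + 0.25p_{Hop}.
Similarly p_{Hop} = 117.5 + 0.25p_{Go}.
Solving the two reaction functions simultaneously: (1 − (0.25)(0.25))p_{Go} = 115 + 0.25·117.5, so 0.9375p_{Go} = 144.375 and p_{Go} = 154.
Then p_{Hop} = 117.5 + 0.25·154 = 156.
q_{Go} = 358 − 2·154 + 156 = 206.

206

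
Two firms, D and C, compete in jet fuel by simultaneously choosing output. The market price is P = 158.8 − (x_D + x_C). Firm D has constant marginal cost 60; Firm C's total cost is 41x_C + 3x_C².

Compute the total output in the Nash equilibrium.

Firm D's profit: π = x_D(158.8 − (x_D + x_C)) − 60x_D.
∂π/∂x_D = 98.8 − 2x_D − x_C = 0, so x_D = 49.4 − 0.5x_C.
For C: ∂π/∂x_C = 117.8 − 8x_C − x_D = 0 ⇒ x_C = 14.725 − 0.125x_D.
Plugging x_C into D's best response: x_D = 49.4 − 0.5(14.725 − 0.125x_D) ⇒ 0.9375x_D = 42.0375, so x_D = 44.84.
Then x_C = 14.725 − 0.125·44.84 = 9.12.
Total output: 44.84 + 9.12 = 53.96.

53.96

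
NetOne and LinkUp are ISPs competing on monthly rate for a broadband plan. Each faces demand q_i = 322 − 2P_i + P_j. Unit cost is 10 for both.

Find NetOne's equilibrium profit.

21632

NetOne's profit: π = (P_{NetOne} − 10)(322 − 2P_{NetOne} + P_{LinkUp}).
∂π/∂P_{NetOne} = 342 − 4P_{NetOne} + P_{LinkUp} = 0 ⇒ P_{NetOne} = 85.5 + 0.25P_{LinkUp}.
Setting P_{NetOne} = P_{LinkUp} in the reaction function: P_{NetOne} = 85.5 + 0.25P_{NetOne}, so P_{NetOne} = 85.5 / 0.75 = 114.
q_{NetOne} = 322 − 2·114 + 114 = 208.
Profit = (114 − 10)·208 = 21632.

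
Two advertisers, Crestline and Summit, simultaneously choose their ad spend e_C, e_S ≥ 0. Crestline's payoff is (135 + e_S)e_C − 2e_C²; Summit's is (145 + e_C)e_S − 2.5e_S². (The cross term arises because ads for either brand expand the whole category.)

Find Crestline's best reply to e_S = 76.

Expanding Crestline's payoff: 135e_C + e_Se_C − 2e_C².
∂π/∂e_C = 135 + e_S − 4e_C = 0, so e_C = 33.75 + 0.25e_S.
At e_S = 76: e_C = 33.75 + 0.25·76 = 52.75.

52.75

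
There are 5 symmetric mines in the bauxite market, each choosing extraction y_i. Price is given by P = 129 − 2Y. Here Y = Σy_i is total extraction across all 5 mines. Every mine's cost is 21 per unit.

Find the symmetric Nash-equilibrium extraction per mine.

A representative mine's profit is π_i = y_i(129 − 2Y) − 21y_i, with Y = y_i + Σ_{j≠i} y_j.
First-order condition: 108 − 4y_i − 2Σ_{j≠i} y_j = 0.
In a symmetric equilibrium every mine chooses the same y, so Σ_{j≠i} y_j = 4y. The condition becomes 108 − 12y = 0, giving y = 108/12 = 9.

9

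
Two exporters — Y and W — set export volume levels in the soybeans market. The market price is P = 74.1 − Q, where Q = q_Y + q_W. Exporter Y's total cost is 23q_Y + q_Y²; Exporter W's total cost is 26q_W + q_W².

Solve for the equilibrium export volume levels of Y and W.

Exporter Y's profit: π = q_Y(74.1 − (q_Y + q_W)) − 23q_Y − q_Y².
∂π/∂q_Y = 51.1 − 4q_Y − q_W = 0, so q_Y = 12.775 − 0.25q_W.
By the same steps for W: q_W = 12.025 − 0.25q_Y.
Substituting the second reaction function into the first: q_Y = 12.775 − 0.25(12.025 − 0.25q_Y), which gives 0.9375q_Y = 1563/160 ⇒ q_Y = 10.42.
Then q_W = 12.025 − 0.25·10.42 = 9.42.

10.42, 9.42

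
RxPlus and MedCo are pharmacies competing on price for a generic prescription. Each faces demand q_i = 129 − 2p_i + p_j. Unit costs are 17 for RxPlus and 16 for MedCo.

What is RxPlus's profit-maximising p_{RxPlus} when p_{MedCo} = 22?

46.25

RxPlus's profit: π = (p_{RxPlus} − 17)(129 − 2p_{RxPlus} + p_{MedCo}).
∂π/∂p_{RxPlus} = 163 − 4p_{RxPlus} + p_{MedCo} = 0 ⇒ p_{RxPlus} = 40.75 + 0.25p_{MedCo}.
At p_{MedCo} = 22: p_{RxPlus} = 40.75 + 0.25·22 = 46.25.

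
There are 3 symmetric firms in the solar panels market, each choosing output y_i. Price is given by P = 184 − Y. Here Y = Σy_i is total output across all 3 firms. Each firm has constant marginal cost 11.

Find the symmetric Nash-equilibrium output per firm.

A representative firm's profit is π_i = y_i(184 − Y) − 11y_i, with Y = y_i + Σ_{j≠i} y_j.
First-order condition: 173 − 2y_i − Σ_{j≠i} y_j = 0.
Imposing symmetry (y_j = y for all j) turns Σ_{j≠i} y_j into 2y, so 173 = 4y and y = 43.25.

43.25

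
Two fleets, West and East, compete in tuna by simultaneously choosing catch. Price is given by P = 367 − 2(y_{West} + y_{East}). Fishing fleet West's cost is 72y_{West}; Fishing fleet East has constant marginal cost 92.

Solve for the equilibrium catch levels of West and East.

Fishing fleet West's profit: π = y_{West}(367 − 2(y_{West} + y_{East})) − 72y_{West}.
∂π/∂y_{West} = 295 − 4y_{West} − 2y_{East} = 0, so y_{West} = 73.75 − 0.5y_{East}.
By the same steps for East: y_{East} = 68.75 − 0.5y_{West}.
Plugging y_{East} into West's best response: y_{West} = 73.75 − 0.5(68.75 − 0.5y_{West}) ⇒ 0.75y_{West} = 39.375, so y_{West} = 52.5.
Then y_{East} = 68.75 − 0.5·52.5 = 42.5.

52.5, 42.5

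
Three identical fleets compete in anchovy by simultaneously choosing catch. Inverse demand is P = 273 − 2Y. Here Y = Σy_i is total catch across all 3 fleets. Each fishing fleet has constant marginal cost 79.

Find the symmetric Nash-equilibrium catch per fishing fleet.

A representative fishing fleet's profit is π_i = y_i(273 − 2Y) − 79y_i, with Y = y_i + Σ_{j≠i} y_j.
First-order condition: 194 − 4y_i − 2Σ_{j≠i} y_j = 0.
With identical fishing fleets, set every y_j = y: then 194 − 4y − 4y = 0, i.e. y = 194/8 = 24.25.

24.25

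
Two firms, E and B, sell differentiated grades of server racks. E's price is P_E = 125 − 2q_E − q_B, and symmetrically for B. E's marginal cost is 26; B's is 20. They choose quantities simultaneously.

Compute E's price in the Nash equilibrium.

64.8

Firm E's profit: π = q_E(125 − 2q_E − q_B) − 26q_E.
∂π/∂q_E = 99 − 4q_E − q_B = 0 ⇒ q_E = 24.75 − 0.25q_B.
Similarly q_B = 26.25 − 0.25q_E.
Plugging q_B into E's best response: q_E = 24.75 − 0.25(26.25 − 0.25q_E) ⇒ 0.9375q_E = 18.1875, so q_E = 19.4.
Then q_B = 26.25 − 0.25·19.4 = 21.4.
P_E = 125 − 2·19.4 − 21.4 = 64.8.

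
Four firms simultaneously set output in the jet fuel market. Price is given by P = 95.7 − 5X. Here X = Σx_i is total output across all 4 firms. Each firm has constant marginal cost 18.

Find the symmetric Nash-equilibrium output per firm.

3.108

A representative firm's profit is π_i = x_i(95.7 − 5X) − 18x_i, with X = x_i + Σ_{j≠i} x_j.
First-order condition: 77.7 − 10x_i − 5Σ_{j≠i} x_j = 0.
In a symmetric equilibrium every firm chooses the same x, so Σ_{j≠i} x_j = 3x. The condition becomes 77.7 − 25x = 0, giving x = 77.7/25 = 3.108.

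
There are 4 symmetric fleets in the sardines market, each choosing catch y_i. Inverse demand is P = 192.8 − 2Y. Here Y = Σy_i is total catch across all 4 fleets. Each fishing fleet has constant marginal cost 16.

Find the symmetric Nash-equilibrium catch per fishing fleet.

A representative fishing fleet's profit is π_i = y_i(192.8 − 2Y) − 16y_i, with Y = y_i + Σ_{j≠i} y_j.
First-order condition: 176.8 − 4y_i − 2Σ_{j≠i} y_j = 0.
Imposing symmetry (y_j = y for all j) turns Σ_{j≠i} y_j into 3y, so 176.8 = 10y and y = 17.68.

17.68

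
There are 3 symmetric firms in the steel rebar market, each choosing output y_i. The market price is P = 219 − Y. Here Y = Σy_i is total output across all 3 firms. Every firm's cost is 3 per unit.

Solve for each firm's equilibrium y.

54

A representative firm's profit is π_i = y_i(219 − Y) − 3y_i, with Y = y_i + Σ_{j≠i} y_j.
First-order condition: 216 − 2y_i − Σ_{j≠i} y_j = 0.
Imposing symmetry (y_j = y for all j) turns Σ_{j≠i} y_j into 2y, so 216 = 4y and y = 54.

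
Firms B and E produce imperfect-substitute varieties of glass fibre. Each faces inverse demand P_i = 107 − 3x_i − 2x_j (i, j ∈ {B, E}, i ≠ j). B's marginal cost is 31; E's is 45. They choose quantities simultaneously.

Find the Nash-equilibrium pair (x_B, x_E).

Firm B's profit: π = x_B(107 − 3x_B − 2x_E) − 31x_B.
∂π/∂x_B = 76 − 6x_B − 2x_E = 0 ⇒ x_B = 38/3 − (1/3)x_E.
Similarly x_E = 31/3 − (1/3)x_B.
Solving the two reaction functions simultaneously: (1 − (−1/3)(−1/3))x_B = 38/3 − (1/3)·(31/3), so (8/9)x_B = 83/9 and x_B = 10.375.
Then x_E = 31/3 − (1/3)·10.375 = 6.875.

10.375, 6.875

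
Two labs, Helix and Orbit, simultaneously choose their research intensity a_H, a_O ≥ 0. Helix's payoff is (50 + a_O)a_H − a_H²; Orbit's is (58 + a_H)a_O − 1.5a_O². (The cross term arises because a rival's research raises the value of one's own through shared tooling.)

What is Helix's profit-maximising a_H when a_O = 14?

Expanding Helix's payoff: 50a_H + a_Oa_H − a_H².
∂π/∂a_H = 50 + a_O − 2a_H = 0, so a_H = 25 + 0.5a_O.
At a_O = 14: a_H = 25 + 0.5·14 = 32.

32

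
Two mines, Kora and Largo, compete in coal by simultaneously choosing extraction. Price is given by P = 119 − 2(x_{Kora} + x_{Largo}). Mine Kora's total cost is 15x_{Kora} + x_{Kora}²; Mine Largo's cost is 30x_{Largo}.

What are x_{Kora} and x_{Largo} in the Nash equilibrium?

Mine Kora's profit: π = x_{Kora}(119 − 2(x_{Kora} + x_{Largo})) − 15x_{Kora} − x_{Kora}².
∂π/∂x_{Kora} = 104 − 6x_{Kora} − 2x_{Largo} = 0, so x_{Kora} = 52/3 − (1/3)x_{Largo}.
For Largo: ∂π/∂x_{Largo} = 89 − 4x_{Largo} − 2x_{Kora} = 0 ⇒ x_{Largo} = 22.25 − 0.5x_{Kora}.
Plugging x_{Largo} into Kora's best response: x_{Kora} = 52/3 − (1/3)(22.25 − 0.5x_{Kora}) ⇒ (5/6)x_{Kora} = 119/12, so x_{Kora} = 11.9.
Then x_{Largo} = 22.25 − 0.5·11.9 = 16.3.

11.9, 16.3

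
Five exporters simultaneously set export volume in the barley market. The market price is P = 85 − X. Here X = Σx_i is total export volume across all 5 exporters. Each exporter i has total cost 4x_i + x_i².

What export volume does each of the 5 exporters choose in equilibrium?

A representative exporter's profit is π_i = x_i(85 − X) − 4x_i − x_i², with X = x_i + Σ_{j≠i} x_j.
First-order condition: 81 − 4x_i − Σ_{j≠i} x_j = 0.
Imposing symmetry (x_j = x for all j) turns Σ_{j≠i} x_j into 4x, so 81 = 8x and x = 10.125.

10.125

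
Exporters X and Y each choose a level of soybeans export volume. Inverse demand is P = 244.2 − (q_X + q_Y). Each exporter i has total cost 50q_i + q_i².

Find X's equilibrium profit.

Exporter X's profit: π = q_X(244.2 − (q_X + q_Y)) − 50q_X − q_X².
∂π/∂q_X = 194.2 − 4q_X − q_Y = 0, so q_X = 48.55 − 0.25q_Y.
Setting q_X = q_Y in the reaction function: q_X = 48.55 − 0.25q_X, so q_X = 48.55 / 1.25 = 38.84.
Price P = 244.2 − 77.68 = 166.52.
X's profit: (166.52 − 50)·38.84 − (38.84)² = 3017.0912.

3017.0912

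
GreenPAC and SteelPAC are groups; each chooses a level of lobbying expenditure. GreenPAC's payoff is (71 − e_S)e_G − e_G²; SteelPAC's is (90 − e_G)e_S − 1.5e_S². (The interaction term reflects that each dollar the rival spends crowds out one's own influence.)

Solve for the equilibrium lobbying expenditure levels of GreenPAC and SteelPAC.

24.6, 21.8

Expanding GreenPAC's payoff: 71e_G − e_Se_G − e_G².
∂π/∂e_G = 71 − e_S − 2e_G = 0, so e_G = 35.5 − 0.5e_S.
Likewise for SteelPAC: e_S = 30 − (1/3)e_G.
Solving the two reaction functions simultaneously: (1 − (−0.5)(−1/3))e_G = 35.5 − 0.5·30, so (5/6)e_G = 20.5 and e_G = 24.6.
Then e_S = 30 − (1/3)·24.6 = 21.8.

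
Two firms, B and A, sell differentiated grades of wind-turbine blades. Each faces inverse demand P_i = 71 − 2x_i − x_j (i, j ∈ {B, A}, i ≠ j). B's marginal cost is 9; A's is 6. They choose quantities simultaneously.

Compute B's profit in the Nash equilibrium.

Firm B's profit: π = x_B(71 − 2x_B − x_A) − 9x_B.
∂π/∂x_B = 62 − 4x_B − x_A = 0 ⇒ x_B = 15.5 − 0.25x_A.
Similarly x_A = 16.25 − 0.25x_B.
Substituting the second reaction function into the first: x_B = 15.5 − 0.25(16.25 − 0.25x_B), which gives 0.9375x_B = 11.4375 ⇒ x_B = 12.2.
Then x_A = 16.25 − 0.25·12.2 = 13.2.
P_B = 71 − 2·12.2 − 13.2 = 33.4.
Profit = (33.4 − 9)·12.2 = 297.68.

297.68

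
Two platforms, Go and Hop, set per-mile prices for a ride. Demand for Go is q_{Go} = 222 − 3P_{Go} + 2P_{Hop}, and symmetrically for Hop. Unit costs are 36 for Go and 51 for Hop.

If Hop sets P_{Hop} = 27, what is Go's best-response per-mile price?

64

Go's profit: π = (P_{Go} − 36)(222 − 3P_{Go} + 2P_{Hop}).
∂π/∂P_{Go} = 330 − 6P_{Go} + 2P_{Hop} = 0 ⇒ P_{Go} = 55 + (1/3)P_{Hop}.
At P_{Hop} = 27: P_{Go} = 55 + (1/3)·27 = 64.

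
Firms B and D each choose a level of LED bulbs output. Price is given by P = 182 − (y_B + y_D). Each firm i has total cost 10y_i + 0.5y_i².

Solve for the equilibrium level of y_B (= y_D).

43

Firm B's profit: π = y_B(182 − (y_B + y_D)) − 10y_B − 0.5y_B².
∂π/∂y_B = 172 − 3y_B − y_D = 0, so y_B = 172/3 − (1/3)y_D.
Setting y_B = y_D in the reaction function: y_B = 172/3 − (1/3)y_B, so y_B = (172/3) / (4/3) = 43.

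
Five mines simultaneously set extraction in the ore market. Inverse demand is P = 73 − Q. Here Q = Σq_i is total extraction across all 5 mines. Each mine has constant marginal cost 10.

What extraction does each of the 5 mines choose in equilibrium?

A representative mine's profit is π_i = q_i(73 − Q) − 10q_i, with Q = q_i + Σ_{j≠i} q_j.
First-order condition: 63 − 2q_i − Σ_{j≠i} q_j = 0.
In a symmetric equilibrium every mine chooses the same q, so Σ_{j≠i} q_j = 4q. The condition becomes 63 − 6q = 0, giving q = 63/6 = 10.5.

10.5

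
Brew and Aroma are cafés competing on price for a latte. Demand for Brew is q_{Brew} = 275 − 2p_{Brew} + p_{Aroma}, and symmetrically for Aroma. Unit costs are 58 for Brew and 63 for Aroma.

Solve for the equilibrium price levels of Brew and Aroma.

Brew's profit: π = (p_{Brew} − 58)(275 − 2p_{Brew} + p_{Aroma}).
∂π/∂p_{Brew} = 391 − 4p_{Brew} + p_{Aroma} = 0 ⇒ p_{Brew} = 97.75 + 0.25p_{Aroma}.
Similarly p_{Aroma} = 100.25 + 0.25p_{Brew}.
Plugging p_{Aroma} into Brew's best response: p_{Brew} = 97.75 + 0.25(100.25 + 0.25p_{Brew}) ⇒ 0.9375p_{Brew} = 122.8125, so p_{Brew} = 131.
Then p_{Aroma} = 100.25 + 0.25·131 = 133.

131, 133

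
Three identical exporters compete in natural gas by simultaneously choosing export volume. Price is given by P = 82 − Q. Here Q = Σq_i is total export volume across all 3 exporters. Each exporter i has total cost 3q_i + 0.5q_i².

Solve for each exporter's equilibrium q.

A representative exporter's profit is π_i = q_i(82 − Q) − 3q_i − 0.5q_i², with Q = q_i + Σ_{j≠i} q_j.
First-order condition: 79 − 3q_i − Σ_{j≠i} q_j = 0.
In a symmetric equilibrium every exporter chooses the same q, so Σ_{j≠i} q_j = 2q. The condition becomes 79 − 5q = 0, giving q = 79/5 = 15.8.

15.8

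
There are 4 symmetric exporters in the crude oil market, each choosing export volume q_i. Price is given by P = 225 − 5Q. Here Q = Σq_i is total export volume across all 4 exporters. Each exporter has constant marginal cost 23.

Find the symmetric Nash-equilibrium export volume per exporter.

8.08

A representative exporter's profit is π_i = q_i(225 − 5Q) − 23q_i, with Q = q_i + Σ_{j≠i} q_j.
First-order condition: 202 − 10q_i − 5Σ_{j≠i} q_j = 0.
In a symmetric equilibrium every exporter chooses the same q, so Σ_{j≠i} q_j = 3q. The condition becomes 202 − 25q = 0, giving q = 202/25 = 8.08.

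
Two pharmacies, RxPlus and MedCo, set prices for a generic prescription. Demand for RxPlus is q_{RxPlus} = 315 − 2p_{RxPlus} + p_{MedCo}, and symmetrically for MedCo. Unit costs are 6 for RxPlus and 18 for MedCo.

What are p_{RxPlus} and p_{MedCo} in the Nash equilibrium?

RxPlus's profit: π = (p_{RxPlus} − 6)(315 − 2p_{RxPlus} + p_{MedCo}).
∂π/∂p_{RxPlus} = 327 − 4p_{RxPlus} + p_{MedCo} = 0 ⇒ p_{RxPlus} = 81.75 + 0.25p_{MedCo}.
Similarly p_{MedCo} = 87.75 + 0.25p_{RxPlus}.
Plugging p_{MedCo} into RxPlus's best response: p_{RxPlus} = 81.75 + 0.25(87.75 + 0.25p_{RxPlus}) ⇒ 0.9375p_{RxPlus} = 103.6875, so p_{RxPlus} = 110.6.
Then p_{MedCo} = 87.75 + 0.25·110.6 = 115.4.

110.6, 115.4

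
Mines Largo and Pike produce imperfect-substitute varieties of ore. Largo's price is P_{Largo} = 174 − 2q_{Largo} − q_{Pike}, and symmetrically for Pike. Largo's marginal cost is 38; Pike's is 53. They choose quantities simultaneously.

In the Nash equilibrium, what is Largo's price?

94.4

Mine Largo's profit: π = q_{Largo}(174 − 2q_{Largo} − q_{Pike}) − 38q_{Largo}.
∂π/∂q_{Largo} = 136 − 4q_{Largo} − q_{Pike} = 0 ⇒ q_{Largo} = 34 − 0.25q_{Pike}.
Similarly q_{Pike} = 30.25 − 0.25q_{Largo}.
Solving the two reaction functions simultaneously: (1 − (−0.25)(−0.25))q_{Largo} = 34 − 0.25·30.25, so 0.9375q_{Largo} = 26.4375 and q_{Largo} = 28.2.
Then q_{Pike} = 30.25 − 0.25·28.2 = 23.2.
P_{Largo} = 174 − 2·28.2 − 23.2 = 94.4.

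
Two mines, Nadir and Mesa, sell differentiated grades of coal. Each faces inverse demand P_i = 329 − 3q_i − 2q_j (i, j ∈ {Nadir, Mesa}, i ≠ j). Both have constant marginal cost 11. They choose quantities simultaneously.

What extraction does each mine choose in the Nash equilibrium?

Mine Nadir's profit: π = q_{Nadir}(329 − 3q_{Nadir} − 2q_{Mesa}) − 11q_{Nadir}.
∂π/∂q_{Nadir} = 318 − 6q_{Nadir} − 2q_{Mesa} = 0 ⇒ q_{Nadir} = 53 − (1/3)q_{Mesa}.
Setting q_{Nadir} = q_{Mesa} in the reaction function: q_{Nadir} = 53 − (1/3)q_{Nadir}, so q_{Nadir} = 53 / (4/3) = 39.75.

39.75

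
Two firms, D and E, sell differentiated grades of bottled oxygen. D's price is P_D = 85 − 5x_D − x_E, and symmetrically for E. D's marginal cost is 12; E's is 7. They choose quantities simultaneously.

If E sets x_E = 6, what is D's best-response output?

6.7

Firm D's profit: π = x_D(85 − 5x_D − x_E) − 12x_D.
∂π/∂x_D = 73 − 10x_D − x_E = 0 ⇒ x_D = 7.3 − 0.1x_E.
At x_E = 6: x_D = 7.3 − 0.1·6 = 6.7.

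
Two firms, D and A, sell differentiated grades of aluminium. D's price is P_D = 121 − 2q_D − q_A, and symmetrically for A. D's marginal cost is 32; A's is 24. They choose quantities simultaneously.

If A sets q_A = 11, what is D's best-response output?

Firm D's profit: π = q_D(121 − 2q_D − q_A) − 32q_D.
∂π/∂q_D = 89 − 4q_D − q_A = 0 ⇒ q_D = 22.25 − 0.25q_A.
At q_A = 11: q_D = 22.25 − 0.25·11 = 19.5.

19.5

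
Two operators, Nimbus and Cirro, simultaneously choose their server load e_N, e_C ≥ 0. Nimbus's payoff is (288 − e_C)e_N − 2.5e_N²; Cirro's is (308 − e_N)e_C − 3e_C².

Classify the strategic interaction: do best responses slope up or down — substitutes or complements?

strategic substitutes

Expanding Nimbus's payoff: 288e_N − e_Ce_N − 2.5e_N².
∂π/∂e_N = 288 − e_C − 5e_N = 0, so e_N = 57.6 − 0.2e_C.
The best-response slope de_N/de_C = −0.2 < 0: the reaction function is downward-sloping, so the choices are strategic substitutes.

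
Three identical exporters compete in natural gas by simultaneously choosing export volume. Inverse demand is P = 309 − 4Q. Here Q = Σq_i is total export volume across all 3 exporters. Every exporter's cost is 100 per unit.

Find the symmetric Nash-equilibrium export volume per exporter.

A representative exporter's profit is π_i = q_i(309 − 4Q) − 100q_i, with Q = q_i + Σ_{j≠i} q_j.
First-order condition: 209 − 8q_i − 4Σ_{j≠i} q_j = 0.
In a symmetric equilibrium every exporter chooses the same q, so Σ_{j≠i} q_j = 2q. The condition becomes 209 − 16q = 0, giving q = 209/16 = 13.0625.

13.0625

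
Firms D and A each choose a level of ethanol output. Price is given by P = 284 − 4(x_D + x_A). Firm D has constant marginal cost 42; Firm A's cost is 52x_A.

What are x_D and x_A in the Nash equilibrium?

Firm D's profit: π = x_D(284 − 4(x_D + x_A)) − 42x_D.
∂π/∂x_D = 242 − 8x_D − 4x_A = 0, so x_D = 30.25 − 0.5x_A.
By the same steps for A: x_A = 29 − 0.5x_D.
Solving the two reaction functions simultaneously: (1 − (−0.5)(−0.5))x_D = 30.25 − 0.5·29, so 0.75x_D = 15.75 and x_D = 21.
Then x_A = 29 − 0.5·21 = 18.5.

21, 18.5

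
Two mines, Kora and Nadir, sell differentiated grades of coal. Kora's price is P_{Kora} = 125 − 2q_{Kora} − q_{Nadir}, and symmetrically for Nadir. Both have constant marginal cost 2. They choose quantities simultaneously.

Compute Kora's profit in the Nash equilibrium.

1210.32

Mine Kora's profit: π = q_{Kora}(125 − 2q_{Kora} − q_{Nadir}) − 2q_{Kora}.
∂π/∂q_{Kora} = 123 − 4q_{Kora} − q_{Nadir} = 0 ⇒ q_{Kora} = 30.75 − 0.25q_{Nadir}.
The game is symmetric, so in equilibrium q_{Nadir} = q_{Kora}: the reaction function gives 1.25q_{Kora} = 30.75, hence q_{Kora} = 24.6.
P_{Kora} = 125 − 2·24.6 − 24.6 = 51.2.
Profit = (51.2 − 2)·24.6 = 1210.32.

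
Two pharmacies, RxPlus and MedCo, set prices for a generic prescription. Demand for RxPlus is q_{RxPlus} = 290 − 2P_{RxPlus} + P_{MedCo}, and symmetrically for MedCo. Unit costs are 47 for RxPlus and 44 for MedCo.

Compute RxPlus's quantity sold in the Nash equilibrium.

RxPlus's profit: π = (P_{RxPlus} − 47)(290 − 2P_{RxPlus} + P_{MedCo}).
∂π/∂P_{RxPlus} = 384 − 4P_{RxPlus} + P_{MedCo} = 0 ⇒ P_{RxPlus} = 96 + 0.25P_{MedCo}.
Similarly P_{MedCo} = 94.5 + 0.25P_{RxPlus}.
Substituting the second reaction function into the first: P_{RxPlus} = 96 + 0.25(94.5 + 0.25P_{RxPlus}), which gives 0.9375P_{RxPlus} = 119.625 ⇒ P_{RxPlus} = 127.6.
Then P_{MedCo} = 94.5 + 0.25·127.6 = 126.4.
q_{RxPlus} = 290 − 2·127.6 + 126.4 = 161.2.

161.2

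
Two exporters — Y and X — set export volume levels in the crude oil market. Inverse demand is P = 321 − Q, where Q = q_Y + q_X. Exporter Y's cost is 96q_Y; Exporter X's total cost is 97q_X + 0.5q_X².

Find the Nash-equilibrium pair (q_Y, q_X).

Exporter Y's profit: π = q_Y(321 − (q_Y + q_X)) − 96q_Y.
∂π/∂q_Y = 225 − 2q_Y − q_X = 0, so q_Y = 112.5 − 0.5q_X.
For X: ∂π/∂q_X = 224 − 3q_X − q_Y = 0 ⇒ q_X = 224/3 − (1/3)q_Y.
Solving the two reaction functions simultaneously: (1 − (−0.5)(−1/3))q_Y = 112.5 − 0.5·(224/3), so (5/6)q_Y = 451/6 and q_Y = 90.2.
Then q_X = 224/3 − (1/3)·90.2 = 44.6.

90.2, 44.6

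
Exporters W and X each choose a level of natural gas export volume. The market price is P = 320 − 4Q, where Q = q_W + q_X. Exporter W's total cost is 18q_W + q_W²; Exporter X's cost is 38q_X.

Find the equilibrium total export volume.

45.3125

Exporter W's profit: π = q_W(320 − 4(q_W + q_X)) − 18q_W − q_W².
∂π/∂q_W = 302 − 10q_W − 4q_X = 0, so q_W = 30.2 − 0.4q_X.
For X: ∂π/∂q_X = 282 − 8q_X − 4q_W = 0 ⇒ q_X = 35.25 − 0.5q_W.
Solving the two reaction functions simultaneously: (1 − (−0.4)(−0.5))q_W = 30.2 − 0.4·35.25, so 0.8q_W = 16.1 and q_W = 20.125.
Then q_X = 35.25 − 0.5·20.125 = 25.1875.
Total export volume: 20.125 + 25.1875 = 45.3125.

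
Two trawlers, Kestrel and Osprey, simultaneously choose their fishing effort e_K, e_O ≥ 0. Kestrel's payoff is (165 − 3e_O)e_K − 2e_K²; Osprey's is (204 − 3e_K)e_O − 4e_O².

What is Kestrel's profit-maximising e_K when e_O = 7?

36

Expanding Kestrel's payoff: 165e_K − 3e_Oe_K − 2e_K².
∂π/∂e_K = 165 − 3e_O − 4e_K = 0, so e_K = 41.25 − 0.75e_O.
At e_O = 7: e_K = 41.25 − 0.75·7 = 36.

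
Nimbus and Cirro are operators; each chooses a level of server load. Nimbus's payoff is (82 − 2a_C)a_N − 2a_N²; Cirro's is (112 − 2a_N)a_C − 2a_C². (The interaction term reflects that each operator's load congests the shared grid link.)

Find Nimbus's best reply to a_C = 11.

Expanding Nimbus's payoff: 82a_N − 2a_Ca_N − 2a_N².
∂π/∂a_N = 82 − 2a_C − 4a_N = 0, so a_N = 20.5 − 0.5a_C.
At a_C = 11: a_N = 20.5 − 0.5·11 = 15.

15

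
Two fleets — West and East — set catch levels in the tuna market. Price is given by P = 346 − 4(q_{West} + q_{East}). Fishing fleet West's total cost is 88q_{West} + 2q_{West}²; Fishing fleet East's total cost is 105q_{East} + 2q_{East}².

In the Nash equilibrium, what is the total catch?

Fishing fleet West's profit: π = q_{West}(346 − 4(q_{West} + q_{East})) − 88q_{West} − 2q_{West}².
∂π/∂q_{West} = 258 − 12q_{West} − 4q_{East} = 0, so q_{West} = 21.5 − (1/3)q_{East}.
By the same steps for East: q_{East} = 241/12 − (1/3)q_{West}.
Plugging q_{East} into West's best response: q_{West} = 21.5 − (1/3)(241/12 − (1/3)q_{West}) ⇒ (8/9)q_{West} = 533/36, so q_{West} = 533/32.
Then q_{East} = 241/12 − (1/3)·(533/32) = 465/32.
Total catch: 533/32 + 465/32 = 31.1875.

31.1875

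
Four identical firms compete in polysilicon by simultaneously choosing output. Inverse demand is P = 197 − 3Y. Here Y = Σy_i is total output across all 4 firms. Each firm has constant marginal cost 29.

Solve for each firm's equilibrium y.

A representative firm's profit is π_i = y_i(197 − 3Y) − 29y_i, with Y = y_i + Σ_{j≠i} y_j.
First-order condition: 168 − 6y_i − 3Σ_{j≠i} y_j = 0.
Imposing symmetry (y_j = y for all j) turns Σ_{j≠i} y_j into 3y, so 168 = 15y and y = 11.2.

11.2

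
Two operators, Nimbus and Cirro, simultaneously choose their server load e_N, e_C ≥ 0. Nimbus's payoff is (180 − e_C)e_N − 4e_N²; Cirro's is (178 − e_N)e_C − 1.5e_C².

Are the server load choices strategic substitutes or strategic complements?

Expanding Nimbus's payoff: 180e_N − e_Ce_N − 4e_N².
∂π/∂e_N = 180 − e_C − 8e_N = 0, so e_N = 22.5 − 0.125e_C.
The best-response slope de_N/de_C = −0.125 < 0: the reaction function is downward-sloping, so the choices are strategic substitutes.

strategic substitutes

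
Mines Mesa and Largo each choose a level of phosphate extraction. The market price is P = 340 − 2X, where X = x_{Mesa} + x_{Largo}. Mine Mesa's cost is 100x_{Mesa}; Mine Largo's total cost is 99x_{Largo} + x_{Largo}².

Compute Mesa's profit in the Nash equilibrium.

4588.82

Mine Mesa's profit: π = x_{Mesa}(340 − 2(x_{Mesa} + x_{Largo})) − 100x_{Mesa}.
∂π/∂x_{Mesa} = 240 − 4x_{Mesa} − 2x_{Largo} = 0, so x_{Mesa} = 60 − 0.5x_{Largo}.
For Largo: ∂π/∂x_{Largo} = 241 − 6x_{Largo} − 2x_{Mesa} = 0 ⇒ x_{Largo} = 241/6 − (1/3)x_{Mesa}.
Plugging x_{Largo} into Mesa's best response: x_{Mesa} = 60 − 0.5(241/6 − (1/3)x_{Mesa}) ⇒ (5/6)x_{Mesa} = 479/12, so x_{Mesa} = 47.9.
Then x_{Largo} = 241/6 − (1/3)·47.9 = 24.2.
Price P = 340 − 2·72.1 = 195.8.
Mesa's profit: (195.8 − 100)·47.9 = 4588.82.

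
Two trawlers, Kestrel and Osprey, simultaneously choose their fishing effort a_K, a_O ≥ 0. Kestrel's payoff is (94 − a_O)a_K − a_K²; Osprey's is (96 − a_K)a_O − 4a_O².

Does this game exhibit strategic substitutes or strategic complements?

Expanding Kestrel's payoff: 94a_K − a_Oa_K − a_K².
∂π/∂a_K = 94 − a_O − 2a_K = 0, so a_K = 47 − 0.5a_O.
The best-response slope da_K/da_O = −0.5 < 0: the reaction function is downward-sloping, so the choices are strategic substitutes.

strategic substitutes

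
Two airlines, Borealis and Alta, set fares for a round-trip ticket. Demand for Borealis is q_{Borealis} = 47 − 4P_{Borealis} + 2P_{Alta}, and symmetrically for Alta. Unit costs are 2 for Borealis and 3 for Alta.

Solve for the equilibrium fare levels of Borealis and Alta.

9.3, 9.7

Borealis's profit: π = (P_{Borealis} − 2)(47 − 4P_{Borealis} + 2P_{Alta}).
∂π/∂P_{Borealis} = 55 − 8P_{Borealis} + 2P_{Alta} = 0 ⇒ P_{Borealis} = 6.875 + 0.25P_{Alta}.
Similarly P_{Alta} = 7.375 + 0.25P_{Borealis}.
Substituting the second reaction function into the first: P_{Borealis} = 6.875 + 0.25(7.375 + 0.25P_{Borealis}), which gives 0.9375P_{Borealis} = 279/32 ⇒ P_{Borealis} = 9.3.
Then P_{Alta} = 7.375 + 0.25·9.3 = 9.7.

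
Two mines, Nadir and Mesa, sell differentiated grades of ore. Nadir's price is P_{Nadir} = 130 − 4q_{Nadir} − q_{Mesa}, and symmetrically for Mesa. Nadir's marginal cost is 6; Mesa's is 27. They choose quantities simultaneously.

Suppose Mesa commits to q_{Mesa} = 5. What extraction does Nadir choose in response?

Mine Nadir's profit: π = q_{Nadir}(130 − 4q_{Nadir} − q_{Mesa}) − 6q_{Nadir}.
∂π/∂q_{Nadir} = 124 − 8q_{Nadir} − q_{Mesa} = 0 ⇒ q_{Nadir} = 15.5 − 0.125q_{Mesa}.
At q_{Mesa} = 5: q_{Nadir} = 15.5 − 0.125·5 = 14.875.

14.875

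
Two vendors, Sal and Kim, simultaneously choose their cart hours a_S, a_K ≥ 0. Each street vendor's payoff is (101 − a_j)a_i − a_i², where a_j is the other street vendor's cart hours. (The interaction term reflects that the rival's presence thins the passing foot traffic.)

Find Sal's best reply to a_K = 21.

Sal's payoff is (101 − a_K)a_S − a_S².
∂π/∂a_S = 101 − a_K − 2a_S = 0, so a_S = 50.5 − 0.5a_K.
At a_K = 21: a_S = 50.5 − 0.5·21 = 40.

40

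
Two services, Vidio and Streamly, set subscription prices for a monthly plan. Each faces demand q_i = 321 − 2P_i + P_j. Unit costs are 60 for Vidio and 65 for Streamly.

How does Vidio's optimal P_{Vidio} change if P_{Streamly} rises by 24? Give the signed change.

Vidio's profit: π = (P_{Vidio} − 60)(321 − 2P_{Vidio} + P_{Streamly}).
∂π/∂P_{Vidio} = 441 − 4P_{Vidio} + P_{Streamly} = 0 ⇒ P_{Vidio} = 110.25 + 0.25P_{Streamly}.
The reaction-function slope is 0.25, so a 24-unit rise in P_{Streamly} moves P_{Vidio} by 0.25 × 24 = 6. Vidio's best response rises — the actions are strategic complements.

6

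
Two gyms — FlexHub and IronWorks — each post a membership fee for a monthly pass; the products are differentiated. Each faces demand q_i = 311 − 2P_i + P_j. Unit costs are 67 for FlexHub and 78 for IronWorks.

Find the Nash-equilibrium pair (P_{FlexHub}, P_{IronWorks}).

FlexHub's profit: π = (P_{FlexHub} − 67)(311 − 2P_{FlexHub} + P_{IronWorks}).
∂π/∂P_{FlexHub} = 445 − 4P_{FlexHub} + P_{IronWorks} = 0 ⇒ P_{FlexHub} = 111.25 + 0.25P_{IronWorks}.
Similarly P_{IronWorks} = 116.75 + 0.25P_{FlexHub}.
Solving the two reaction functions simultaneously: (1 − (0.25)(0.25))P_{FlexHub} = 111.25 + 0.25·116.75, so 0.9375P_{FlexHub} = 140.4375 and P_{FlexHub} = 149.8.
Then P_{IronWorks} = 116.75 + 0.25·149.8 = 154.2.

149.8, 154.2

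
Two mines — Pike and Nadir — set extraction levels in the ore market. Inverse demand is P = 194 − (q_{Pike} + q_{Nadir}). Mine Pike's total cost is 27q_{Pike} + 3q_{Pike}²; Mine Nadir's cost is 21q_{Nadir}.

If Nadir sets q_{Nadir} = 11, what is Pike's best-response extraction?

Mine Pike's profit: π = q_{Pike}(194 − (q_{Pike} + q_{Nadir})) − 27q_{Pike} − 3q_{Pike}².
∂π/∂q_{Pike} = 167 − 8q_{Pike} − q_{Nadir} = 0, so q_{Pike} = 20.875 − 0.125q_{Nadir}.
At q_{Nadir} = 11: q_{Pike} = 20.875 − 0.125·11 = 19.5.

19.5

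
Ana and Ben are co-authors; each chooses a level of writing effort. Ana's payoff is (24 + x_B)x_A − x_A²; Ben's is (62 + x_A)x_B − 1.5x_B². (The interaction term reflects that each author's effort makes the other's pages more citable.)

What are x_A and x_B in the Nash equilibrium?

Expanding Ana's payoff: 24x_A + x_Bx_A − x_A².
∂π/∂x_A = 24 + x_B − 2x_A = 0, so x_A = 12 + 0.5x_B.
Likewise for Ben: x_B = 62/3 + (1/3)x_A.
Substituting the second reaction function into the first: x_A = 12 + 0.5(62/3 + (1/3)x_A), which gives (5/6)x_A = 67/3 ⇒ x_A = 26.8.
Then x_B = 62/3 + (1/3)·26.8 = 29.6.

26.8, 29.6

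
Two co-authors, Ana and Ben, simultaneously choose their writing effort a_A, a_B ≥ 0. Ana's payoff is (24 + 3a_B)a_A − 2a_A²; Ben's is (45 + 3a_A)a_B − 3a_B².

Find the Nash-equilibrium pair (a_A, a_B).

Expanding Ana's payoff: 24a_A + 3a_Ba_A − 2a_A².
∂π/∂a_A = 24 + 3a_B − 4a_A = 0, so a_A = 6 + 0.75a_B.
Likewise for Ben: a_B = 7.5 + 0.5a_A.
Solving the two reaction functions simultaneously: (1 − (0.75)(0.5))a_A = 6 + 0.75·7.5, so 0.625a_A = 11.625 and a_A = 18.6.
Then a_B = 7.5 + 0.5·18.6 = 16.8.

18.6, 16.8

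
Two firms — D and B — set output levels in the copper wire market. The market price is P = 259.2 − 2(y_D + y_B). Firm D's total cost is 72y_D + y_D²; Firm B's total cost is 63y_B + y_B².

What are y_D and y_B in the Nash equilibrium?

22.8375, 25.0875

Firm D's profit: π = y_D(259.2 − 2(y_D + y_B)) − 72y_D − y_D².
∂π/∂y_D = 187.2 − 6y_D − 2y_B = 0, so y_D = 31.2 − (1/3)y_B.
By the same steps for B: y_B = 32.7 − (1/3)y_D.
Solving the two reaction functions simultaneously: (1 − (−1/3)(−1/3))y_D = 31.2 − (1/3)·32.7, so (8/9)y_D = 20.3 and y_D = 22.8375.
Then y_B = 32.7 − (1/3)·22.8375 = 25.0875.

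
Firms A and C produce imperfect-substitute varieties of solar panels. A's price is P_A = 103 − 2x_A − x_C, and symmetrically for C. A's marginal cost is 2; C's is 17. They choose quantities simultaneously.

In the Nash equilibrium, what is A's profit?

898.88

Firm A's profit: π = x_A(103 − 2x_A − x_C) − 2x_A.
∂π/∂x_A = 101 − 4x_A − x_C = 0 ⇒ x_A = 25.25 − 0.25x_C.
Similarly x_C = 21.5 − 0.25x_A.
Substituting the second reaction function into the first: x_A = 25.25 − 0.25(21.5 − 0.25x_A), which gives 0.9375x_A = 19.875 ⇒ x_A = 21.2.
Then x_C = 21.5 − 0.25·21.2 = 16.2.
P_A = 103 − 2·21.2 − 16.2 = 44.4.
Profit = (44.4 − 2)·21.2 = 898.88.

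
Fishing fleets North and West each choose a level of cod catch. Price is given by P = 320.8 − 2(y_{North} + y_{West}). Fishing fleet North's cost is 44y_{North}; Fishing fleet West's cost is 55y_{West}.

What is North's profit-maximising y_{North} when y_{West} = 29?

Fishing fleet North's profit: π = y_{North}(320.8 − 2(y_{North} + y_{West})) − 44y_{North}.
∂π/∂y_{North} = 276.8 − 4y_{North} − 2y_{West} = 0, so y_{North} = 69.2 − 0.5y_{West}.
At y_{West} = 29: y_{North} = 69.2 − 0.5·29 = 54.7.

54.7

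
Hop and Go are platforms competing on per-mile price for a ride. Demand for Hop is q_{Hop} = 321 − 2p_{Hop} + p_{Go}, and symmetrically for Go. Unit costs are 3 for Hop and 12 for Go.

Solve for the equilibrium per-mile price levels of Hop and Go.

Hop's profit: π = (p_{Hop} − 3)(321 − 2p_{Hop} + p_{Go}).
∂π/∂p_{Hop} = 327 − 4p_{Hop} + p_{Go} = 0 ⇒ p_{Hop} = 81.75 + 0.25p_{Go}.
Similarly p_{Go} = 86.25 + 0.25p_{Hop}.
Substituting the second reaction function into the first: p_{Hop} = 81.75 + 0.25(86.25 + 0.25p_{Hop}), which gives 0.9375p_{Hop} = 103.3125 ⇒ p_{Hop} = 110.2.
Then p_{Go} = 86.25 + 0.25·110.2 = 113.8.

110.2, 113.8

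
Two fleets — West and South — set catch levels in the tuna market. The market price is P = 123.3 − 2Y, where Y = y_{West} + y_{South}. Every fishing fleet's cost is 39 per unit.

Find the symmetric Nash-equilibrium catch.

14.05

Fishing fleet West's profit: π = y_{West}(123.3 − 2(y_{West} + y_{South})) − 39y_{West}.
∂π/∂y_{West} = 84.3 − 4y_{West} − 2y_{South} = 0, so y_{West} = 21.075 − 0.5y_{South}.
By symmetry y_{South} = y_{West}; substituting into the reaction function, 1.5y_{West} = 21.075 and y_{West} = 14.05.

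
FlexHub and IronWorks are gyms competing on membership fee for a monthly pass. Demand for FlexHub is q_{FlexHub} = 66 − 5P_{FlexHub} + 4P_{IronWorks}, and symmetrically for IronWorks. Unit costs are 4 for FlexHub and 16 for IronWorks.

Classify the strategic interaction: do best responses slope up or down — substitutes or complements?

strategic complements

FlexHub's profit: π = (P_{FlexHub} − 4)(66 − 5P_{FlexHub} + 4P_{IronWorks}).
∂π/∂P_{FlexHub} = 86 − 10P_{FlexHub} + 4P_{IronWorks} = 0 ⇒ P_{FlexHub} = 8.6 + 0.4P_{IronWorks}.
The best-response slope dP_{FlexHub}/dP_{IronWorks} = 0.4 > 0: the reaction function is upward-sloping, so the choices are strategic complements.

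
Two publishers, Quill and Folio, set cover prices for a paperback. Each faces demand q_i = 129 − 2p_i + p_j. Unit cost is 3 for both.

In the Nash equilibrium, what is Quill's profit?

3528

Quill's profit: π = (p_{Quill} − 3)(129 − 2p_{Quill} + p_{Folio}).
∂π/∂p_{Quill} = 135 − 4p_{Quill} + p_{Folio} = 0 ⇒ p_{Quill} = 33.75 + 0.25p_{Folio}.
By symmetry p_{Folio} = p_{Quill}; substituting into the reaction function, 0.75p_{Quill} = 33.75 and p_{Quill} = 45.
q_{Quill} = 129 − 2·45 + 45 = 84.
Profit = (45 − 3)·84 = 3528.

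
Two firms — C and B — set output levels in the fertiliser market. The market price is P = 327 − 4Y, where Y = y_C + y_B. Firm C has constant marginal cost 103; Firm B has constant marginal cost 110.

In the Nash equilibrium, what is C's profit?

1482.25

Firm C's profit: π = y_C(327 − 4(y_C + y_B)) − 103y_C.
∂π/∂y_C = 224 − 8y_C − 4y_B = 0, so y_C = 28 − 0.5y_B.
By the same steps for B: y_B = 27.125 − 0.5y_C.
Plugging y_B into C's best response: y_C = 28 − 0.5(27.125 − 0.5y_C) ⇒ 0.75y_C = 14.4375, so y_C = 19.25.
Then y_B = 27.125 − 0.5·19.25 = 17.5.
Price P = 327 − 4·36.75 = 180.
C's profit: (180 − 103)·19.25 = 1482.25.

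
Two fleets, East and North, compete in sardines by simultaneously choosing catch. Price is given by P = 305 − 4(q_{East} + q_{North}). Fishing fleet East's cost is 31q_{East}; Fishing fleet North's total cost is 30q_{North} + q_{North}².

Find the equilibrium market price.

133.5

Fishing fleet East's profit: π = q_{East}(305 − 4(q_{East} + q_{North})) − 31q_{East}.
∂π/∂q_{East} = 274 − 8q_{East} − 4q_{North} = 0, so q_{East} = 34.25 − 0.5q_{North}.
For North: ∂π/∂q_{North} = 275 − 10q_{North} − 4q_{East} = 0 ⇒ q_{North} = 27.5 − 0.4q_{East}.
Plugging q_{North} into East's best response: q_{East} = 34.25 − 0.5(27.5 − 0.4q_{East}) ⇒ 0.8q_{East} = 20.5, so q_{East} = 25.625.
Then q_{North} = 27.5 − 0.4·25.625 = 17.25.
Equilibrium price: P = 305 − 4·42.875 = 133.5.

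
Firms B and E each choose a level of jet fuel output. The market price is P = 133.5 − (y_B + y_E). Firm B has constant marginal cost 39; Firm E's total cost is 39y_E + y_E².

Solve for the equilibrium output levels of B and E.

40.5, 13.5

Firm B's profit: π = y_B(133.5 − (y_B + y_E)) − 39y_B.
∂π/∂y_B = 94.5 − 2y_B − y_E = 0, so y_B = 47.25 − 0.5y_E.
For E: ∂π/∂y_E = 94.5 − 4y_E − y_B = 0 ⇒ y_E = 23.625 − 0.25y_B.
Solving the two reaction functions simultaneously: (1 − (−0.5)(−0.25))y_B = 47.25 − 0.5·23.625, so 0.875y_B = 35.4375 and y_B = 40.5.
Then y_E = 23.625 − 0.25·40.5 = 13.5.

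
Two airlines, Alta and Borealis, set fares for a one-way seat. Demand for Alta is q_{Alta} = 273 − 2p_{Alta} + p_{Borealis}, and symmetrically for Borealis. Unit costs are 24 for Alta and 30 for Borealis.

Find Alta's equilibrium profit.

Alta's profit: π = (p_{Alta} − 24)(273 − 2p_{Alta} + p_{Borealis}).
∂π/∂p_{Alta} = 321 − 4p_{Alta} + p_{Borealis} = 0 ⇒ p_{Alta} = 80.25 + 0.25p_{Borealis}.
Similarly p_{Borealis} = 83.25 + 0.25p_{Alta}.
Solving the two reaction functions simultaneously: (1 − (0.25)(0.25))p_{Alta} = 80.25 + 0.25·83.25, so 0.9375p_{Alta} = 101.0625 and p_{Alta} = 107.8.
Then p_{Borealis} = 83.25 + 0.25·107.8 = 110.2.
q_{Alta} = 273 − 2·107.8 + 110.2 = 167.6.
Profit = (107.8 − 24)·167.6 = 14044.88.

14044.88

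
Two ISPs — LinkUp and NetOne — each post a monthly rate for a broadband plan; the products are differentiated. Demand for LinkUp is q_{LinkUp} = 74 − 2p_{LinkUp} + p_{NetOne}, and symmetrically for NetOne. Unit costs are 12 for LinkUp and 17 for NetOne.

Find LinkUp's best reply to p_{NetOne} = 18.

LinkUp's profit: π = (p_{LinkUp} − 12)(74 − 2p_{LinkUp} + p_{NetOne}).
∂π/∂p_{LinkUp} = 98 − 4p_{LinkUp} + p_{NetOne} = 0 ⇒ p_{LinkUp} = 24.5 + 0.25p_{NetOne}.
At p_{NetOne} = 18: p_{LinkUp} = 24.5 + 0.25·18 = 29.

29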